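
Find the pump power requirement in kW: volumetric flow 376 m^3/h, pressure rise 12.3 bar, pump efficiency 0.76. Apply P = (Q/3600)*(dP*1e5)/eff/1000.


Q = 376 / 3600 = 0.104444 m^3/s
P = 0.104444 * (12.3 * 1e5) / 0.76 / 1000 = 169.0

169.0 kW


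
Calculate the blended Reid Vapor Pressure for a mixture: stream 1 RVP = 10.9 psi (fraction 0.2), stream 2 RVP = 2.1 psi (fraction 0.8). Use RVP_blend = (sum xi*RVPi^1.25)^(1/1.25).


Chevron index: RVP_blend = (sum xi*RVPi^1.25)^(1/1.25)
RVP^1.25 terms: 0.2 * 10.9^1.25 + 0.8 * 2.1^1.25 = 5.98346
RVP_blend = 5.98346^(1/1.25) = 4.184

4.184 psi


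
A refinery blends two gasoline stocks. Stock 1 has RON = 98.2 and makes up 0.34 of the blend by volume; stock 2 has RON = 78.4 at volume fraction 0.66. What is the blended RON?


Linear blending: RON_blend = sum(vi * RONi)
Contribution 1: 0.34 * 98.2 = 33.388
Contribution 2: 0.66 * 78.4 = 51.744
RON_blend = 33.388 + 51.744 = 85.132

85.132


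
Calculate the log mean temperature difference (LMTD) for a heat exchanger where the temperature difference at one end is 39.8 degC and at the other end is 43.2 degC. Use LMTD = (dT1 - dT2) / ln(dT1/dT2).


LMTD = (dT1 - dT2) / ln(dT1/dT2)
= (39.8 - 43.2) / ln(39.8 / 43.2) = -3.4 / -0.0819736 = 41.48

41.48 degC


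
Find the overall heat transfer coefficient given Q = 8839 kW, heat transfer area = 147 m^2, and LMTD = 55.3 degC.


From Q = U*A*LMTD, U = Q / (A * LMTD)
U = 8839 / (147 * 55.3) = 8839 / 8129.1 = 1.087

1.087 kW/(m^2*K)


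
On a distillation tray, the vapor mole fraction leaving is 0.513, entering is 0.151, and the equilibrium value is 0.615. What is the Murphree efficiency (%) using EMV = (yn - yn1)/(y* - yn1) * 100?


Murphree vapor efficiency: EMV = (y_n - y_(n-1)) / (y*_n - y_(n-1)) * 100
EMV = (0.513 - 0.151) / (0.615 - 0.151) * 100 = 0.362 / 0.464 * 100 = 78.02

78.02 %


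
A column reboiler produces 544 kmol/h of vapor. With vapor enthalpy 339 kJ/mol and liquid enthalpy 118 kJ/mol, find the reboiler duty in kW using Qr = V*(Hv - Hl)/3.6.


Qr = 544 * (339 - 118) / 3.6 = 544 * 221 / 3.6 = 33400

33400 kW


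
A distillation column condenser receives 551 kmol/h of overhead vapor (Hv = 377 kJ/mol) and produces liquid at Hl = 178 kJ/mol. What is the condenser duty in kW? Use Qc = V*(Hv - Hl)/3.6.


Qc = 551 * (377 - 178) / 3.6 = 551 * 199 / 3.6 = 30460

30460 kW


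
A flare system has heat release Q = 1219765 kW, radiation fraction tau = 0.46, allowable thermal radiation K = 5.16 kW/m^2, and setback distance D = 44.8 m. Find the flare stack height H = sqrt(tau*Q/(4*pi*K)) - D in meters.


tau*Q/(4*pi*K) = 0.46 * 1219765 / (4 * pi * 5.16) = 8653.15
sqrt(8653.15) = 93.0223
H = 93.0223 - 44.8 = 48.22

48.22 m


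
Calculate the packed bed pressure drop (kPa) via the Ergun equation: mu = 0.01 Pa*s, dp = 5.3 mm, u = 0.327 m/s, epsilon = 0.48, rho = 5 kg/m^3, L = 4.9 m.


dp = 5.3 mm = 0.0053 m
Viscous term = 150*0.01*0.327*(1-0.48)^2 / (0.0053^2*0.48^3) = 42694.3
Inertial term = 1.75*5*0.327^2*(1-0.48) / (0.0053*0.48^3) = 830.056
dP/L = 42694.3 + 830.056 = 43524.4 Pa/m
dP = 43524.4 * 4.9 / 1000 = 213.3 kPa

213.3 kPa


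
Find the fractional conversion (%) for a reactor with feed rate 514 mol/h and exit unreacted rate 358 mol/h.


X = (F_in - F_out) / F_in * 100
Moles reacted = 514 - 358 = 156
X = 156 / 514 * 100
= 0.3035 * 100
= 30.35 %

30.35 %


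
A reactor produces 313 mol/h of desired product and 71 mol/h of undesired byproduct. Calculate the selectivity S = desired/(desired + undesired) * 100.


Selectivity = desired / (desired + undesired) * 100
Total products = 313 + 71 = 384 mol/h
S = 313 / 384 * 100
= 0.8151 * 100
= 81.51 %

81.51 %


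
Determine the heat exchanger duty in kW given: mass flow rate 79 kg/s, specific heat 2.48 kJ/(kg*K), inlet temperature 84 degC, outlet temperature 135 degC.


Q = m_dot * cp * delta_T
delta_T = 135 - 84 = 51 K
Q = 79 * 2.48 * 51
= 195.92 * 51
= 9991.92 kW

9991.92 kW


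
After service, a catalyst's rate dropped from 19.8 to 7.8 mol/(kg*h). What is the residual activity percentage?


Activity (%) = (rate_used / rate_fresh) * 100
rate_used = 7.8, rate_fresh = 19.8
= (7.8 / 19.8) * 100
= 0.3939 * 100 = 39.39

39.39 %


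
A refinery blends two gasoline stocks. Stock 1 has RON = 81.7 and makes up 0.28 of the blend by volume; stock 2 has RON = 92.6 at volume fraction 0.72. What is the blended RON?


Linear blending: RON_blend = sum(vi * RONi)
Contribution 1: 0.28 * 81.7 = 22.876
Contribution 2: 0.72 * 92.6 = 66.672
RON_blend = 22.876 + 66.672 = 89.548

89.548


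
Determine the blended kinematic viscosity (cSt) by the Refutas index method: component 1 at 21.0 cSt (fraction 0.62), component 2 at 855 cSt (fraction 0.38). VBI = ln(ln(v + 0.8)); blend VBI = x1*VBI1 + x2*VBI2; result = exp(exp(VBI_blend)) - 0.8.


Refutas method: VBN_i = 14.534*ln(ln(visc_i + 0.8)) + 10.975, blended linearly by mass fraction; since VBN is linear in VBI_i = ln(ln(visc_i + 0.8)) and the fractions sum to 1, blend VBI directly: visc = exp(exp(VBI_blend)) - 0.8
VBI_1 = ln(ln(21.0 + 0.8)) = 1.12555
VBI_2 = ln(ln(855 + 0.8)) = 1.90984
VBI_blend = 0.62 * 1.12555 + 0.38 * 1.90984 = 1.42358
visc_blend = exp(exp(1.42358)) - 0.8 = 62.76

62.76 cSt


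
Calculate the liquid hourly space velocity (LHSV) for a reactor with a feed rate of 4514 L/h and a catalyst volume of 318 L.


LHSV = volumetric feed rate / catalyst volume
= 4514 L/h / 318 L
= 14.19 h^-1

14.19 h^-1


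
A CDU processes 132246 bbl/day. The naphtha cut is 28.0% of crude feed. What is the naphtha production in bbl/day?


Crude throughput = 132246 bbl/day
Fraction yield = 28.0%
yield = throughput * fraction / 100
yield = 132246 * 28.0 / 100 = 37028.88

37028.88 bbl/day


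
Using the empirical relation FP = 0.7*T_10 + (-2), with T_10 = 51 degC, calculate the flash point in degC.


FP = 0.7 * 51 + (-2) = 33.7

33.7 degC


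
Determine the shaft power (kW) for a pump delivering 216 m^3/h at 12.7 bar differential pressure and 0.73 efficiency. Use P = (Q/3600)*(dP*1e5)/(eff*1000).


Q = 216 / 3600 = 0.06 m^3/s
P = 0.06 * (12.7 * 1e5) / 0.73 / 1000 = 104.4

104.4 kW


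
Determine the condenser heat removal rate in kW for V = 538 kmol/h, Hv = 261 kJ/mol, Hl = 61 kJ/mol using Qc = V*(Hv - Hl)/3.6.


Qc = 538 * (261 - 61) / 3.6 = 538 * 200 / 3.6 = 29890

29890 kW


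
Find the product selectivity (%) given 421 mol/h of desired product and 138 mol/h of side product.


Selectivity = desired / (desired + undesired) * 100
Total products = 421 + 138 = 559 mol/h
S = 421 / 559 * 100
= 0.7531 * 100
= 75.31 %

75.31 %


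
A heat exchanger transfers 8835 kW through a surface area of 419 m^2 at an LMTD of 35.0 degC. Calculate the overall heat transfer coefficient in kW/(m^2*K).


From Q = U*A*LMTD, U = Q / (A * LMTD)
U = 8835 / (419 * 35.0) = 8835 / 14665 = 0.6025

0.6025 kW/(m^2*K)


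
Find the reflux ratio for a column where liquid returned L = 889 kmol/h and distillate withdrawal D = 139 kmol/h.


Reflux ratio definition: R = L / D (liquid returned / distillate withdrawn)
L = 889 kmol/h, D = 139 kmol/h
R = 889 / 139 = 6.396

6.396


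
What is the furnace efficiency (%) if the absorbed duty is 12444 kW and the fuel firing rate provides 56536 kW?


Furnace efficiency = Q_absorbed / Q_fuel * 100
= 12444 / 56536 * 100 = 22.01

22.01 %


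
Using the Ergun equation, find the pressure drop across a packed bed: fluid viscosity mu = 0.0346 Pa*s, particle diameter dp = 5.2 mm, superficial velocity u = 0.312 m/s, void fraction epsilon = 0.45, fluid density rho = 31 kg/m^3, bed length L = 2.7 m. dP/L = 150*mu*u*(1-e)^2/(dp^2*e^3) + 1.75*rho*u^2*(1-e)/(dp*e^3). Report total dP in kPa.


dp = 5.2 mm = 0.0052 m
Viscous term = 150*0.0346*0.312*(1-0.45)^2 / (0.0052^2*0.45^3) = 198794
Inertial term = 1.75*31*0.312^2*(1-0.45) / (0.0052*0.45^3) = 6129.58
dP/L = 198794 + 6129.58 = 204924 Pa/m
dP = 204924 * 2.7 / 1000 = 553.3 kPa

553.3 kPa


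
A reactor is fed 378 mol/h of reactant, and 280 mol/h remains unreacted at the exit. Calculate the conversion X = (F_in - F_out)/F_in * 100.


X = (F_in - F_out) / F_in * 100
Moles reacted = 378 - 280 = 98
X = 98 / 378 * 100
= 0.2593 * 100
= 25.93 %

25.93 %


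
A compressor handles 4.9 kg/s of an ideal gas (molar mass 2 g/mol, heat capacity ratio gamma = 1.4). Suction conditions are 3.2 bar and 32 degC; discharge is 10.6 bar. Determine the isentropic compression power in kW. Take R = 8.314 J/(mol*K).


Isentropic work: W = m*(gamma/(gamma-1))*(R*T1/MW)*((P2/P1)^((gamma-1)/gamma) - 1)
T1 = 32 + 273.15 = 305.15 K
Pressure ratio = 10.6 / 3.2 = 3.3125
Exponent = (1.4 - 1)/1.4 = 0.285714
(P2/P1)^exp - 1 = 3.3125^0.285714 - 1 = 0.408043
W = 4.9 * 1.4 / 0.4 * 8.314 * 305.15 / 2 * 0.408043 = 8877

8877 kW


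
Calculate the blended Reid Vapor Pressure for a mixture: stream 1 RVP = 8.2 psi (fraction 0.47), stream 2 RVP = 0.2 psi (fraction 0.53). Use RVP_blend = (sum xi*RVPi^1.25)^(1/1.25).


Chevron index: RVP_blend = (sum xi*RVPi^1.25)^(1/1.25)
RVP^1.25 terms: 0.47 * 8.2^1.25 + 0.53 * 0.2^1.25 = 6.59265
RVP_blend = 6.59265^(1/1.25) = 4.521

4.521 psi


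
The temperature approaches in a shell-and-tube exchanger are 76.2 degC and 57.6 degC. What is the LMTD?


LMTD = (dT1 - dT2) / ln(dT1/dT2)
= (76.2 - 57.6) / ln(76.2 / 57.6) = 18.6 / 0.279839 = 66.47

66.47 degC


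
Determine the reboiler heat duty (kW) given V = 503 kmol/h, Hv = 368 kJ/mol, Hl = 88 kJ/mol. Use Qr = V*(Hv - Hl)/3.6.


Qr = 503 * (368 - 88) / 3.6 = 503 * 280 / 3.6 = 39120

39120 kW


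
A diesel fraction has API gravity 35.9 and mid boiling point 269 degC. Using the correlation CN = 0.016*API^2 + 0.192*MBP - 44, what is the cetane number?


CN = 0.016 * 35.9^2 + 0.192 * 269 - 44
CN = 20.62096 + 51.648 - 44 = 28.26896

28.26896


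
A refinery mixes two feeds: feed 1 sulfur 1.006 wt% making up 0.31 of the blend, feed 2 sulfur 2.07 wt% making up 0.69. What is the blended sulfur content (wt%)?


Linear sulfur blending: S_blend = x1*S1 + x2*S2
Contribution 1: 0.31 * 1.006 = 0.31186 wt%
Contribution 2: 0.69 * 2.07 = 1.4283 wt%
S_blend = 0.31186 + 1.4283 = 1.74016

1.74016 wt%


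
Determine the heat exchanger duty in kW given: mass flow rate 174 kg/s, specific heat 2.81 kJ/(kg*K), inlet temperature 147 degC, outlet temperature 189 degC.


Q = m_dot * cp * delta_T
delta_T = 189 - 147 = 42 K
Q = 174 * 2.81 * 42
= 488.94 * 42
= 20535.48 kW

20535.48 kW


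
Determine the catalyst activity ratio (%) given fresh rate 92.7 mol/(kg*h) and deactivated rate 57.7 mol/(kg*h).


Activity (%) = (rate_used / rate_fresh) * 100
rate_used = 57.7, rate_fresh = 92.7
= (57.7 / 92.7) * 100
= 0.6224 * 100 = 62.24

62.24 %


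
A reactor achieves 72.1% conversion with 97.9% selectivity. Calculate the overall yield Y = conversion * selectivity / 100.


Overall yield = conversion (%) * selectivity (%) / 100
Conversion = 72.1%, Selectivity = 97.9%
Y = 72.1 * 97.9 / 100
= 70.5859 %

70.5859 %


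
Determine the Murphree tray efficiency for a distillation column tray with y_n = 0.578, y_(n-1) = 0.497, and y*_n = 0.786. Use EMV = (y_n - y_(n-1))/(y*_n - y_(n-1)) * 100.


Murphree vapor efficiency: EMV = (y_n - y_(n-1)) / (y*_n - y_(n-1)) * 100
EMV = (0.578 - 0.497) / (0.786 - 0.497) * 100 = 0.081 / 0.289 * 100 = 28.03

28.03 %


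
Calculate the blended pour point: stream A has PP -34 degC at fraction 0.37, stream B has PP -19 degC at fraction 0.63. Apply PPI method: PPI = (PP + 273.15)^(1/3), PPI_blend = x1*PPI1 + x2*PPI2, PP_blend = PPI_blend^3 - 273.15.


PPI_1 = (-34 + 273.15)^(1/3) = 6.20712
PPI_2 = (-19 + 273.15)^(1/3) = 6.334272
PPI_blend = 0.37 * 6.20712 + 0.63 * 6.334272 = 6.287226
PP_blend = 6.287226^3 - 273.15 = 248.5291 - 273.15 = -24.62

-24.62 degC


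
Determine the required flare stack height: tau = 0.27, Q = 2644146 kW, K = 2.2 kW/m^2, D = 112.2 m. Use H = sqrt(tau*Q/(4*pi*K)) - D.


tau*Q/(4*pi*K) = 0.27 * 2644146 / (4 * pi * 2.2) = 25823.6
sqrt(25823.6) = 160.697
H = 160.697 - 112.2 = 48.50

48.50 m


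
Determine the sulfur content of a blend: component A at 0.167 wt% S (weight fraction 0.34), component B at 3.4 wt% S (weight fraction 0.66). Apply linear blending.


Linear sulfur blending: S_blend = x1*S1 + x2*S2
Contribution 1: 0.34 * 0.167 = 0.05678 wt%
Contribution 2: 0.66 * 3.4 = 2.244 wt%
S_blend = 0.05678 + 2.244 = 2.30078

2.30078 wt%


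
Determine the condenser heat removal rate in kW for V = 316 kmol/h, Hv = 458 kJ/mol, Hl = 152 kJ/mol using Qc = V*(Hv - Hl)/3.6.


Qc = 316 * (458 - 152) / 3.6 = 316 * 306 / 3.6 = 26860

26860 kW


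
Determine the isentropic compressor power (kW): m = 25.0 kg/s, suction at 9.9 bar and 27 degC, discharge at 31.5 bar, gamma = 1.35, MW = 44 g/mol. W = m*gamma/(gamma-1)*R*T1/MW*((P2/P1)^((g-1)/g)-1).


Isentropic work: W = m*(gamma/(gamma-1))*(R*T1/MW)*((P2/P1)^((gamma-1)/gamma) - 1)
T1 = 27 + 273.15 = 300.15 K
Pressure ratio = 31.5 / 9.9 = 3.18182
Exponent = (1.35 - 1)/1.35 = 0.259259
(P2/P1)^exp - 1 = 3.18182^0.259259 - 1 = 0.349967
W = 25.0 * 1.35 / 0.35 * 8.314 * 300.15 / 44 * 0.349967 = 1914

1914 kW


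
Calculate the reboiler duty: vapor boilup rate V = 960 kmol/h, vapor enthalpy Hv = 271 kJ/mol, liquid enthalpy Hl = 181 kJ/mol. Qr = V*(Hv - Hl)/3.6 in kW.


Qr = 960 * (271 - 181) / 3.6 = 960 * 90 / 3.6 = 24000

24000 kW


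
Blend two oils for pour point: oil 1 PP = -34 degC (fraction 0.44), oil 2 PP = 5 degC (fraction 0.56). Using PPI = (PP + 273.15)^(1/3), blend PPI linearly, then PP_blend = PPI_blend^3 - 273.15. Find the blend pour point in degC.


PPI_1 = (-34 + 273.15)^(1/3) = 6.20712
PPI_2 = (5 + 273.15)^(1/3) = 6.527693
PPI_blend = 0.44 * 6.20712 + 0.56 * 6.527693 = 6.386641
PP_blend = 6.386641^3 - 273.15 = 260.5059 - 273.15 = -12.64

-12.64 degC


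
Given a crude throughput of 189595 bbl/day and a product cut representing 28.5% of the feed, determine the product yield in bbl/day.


Crude throughput = 189595 bbl/day
Fraction yield = 28.5%
yield = throughput * fraction / 100
yield = 189595 * 28.5 / 100 = 54034.575

54034.575 bbl/day


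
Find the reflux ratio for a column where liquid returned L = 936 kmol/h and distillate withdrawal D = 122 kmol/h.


Reflux ratio definition: R = L / D (liquid returned / distillate withdrawn)
L = 936 kmol/h, D = 122 kmol/h
R = 936 / 122 = 7.672

7.672


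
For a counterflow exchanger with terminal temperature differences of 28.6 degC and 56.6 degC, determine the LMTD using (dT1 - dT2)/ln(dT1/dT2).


LMTD = (dT1 - dT2) / ln(dT1/dT2)
= (28.6 - 56.6) / ln(28.6 / 56.6) = -28 / -0.682602 = 41.02

41.02 degC


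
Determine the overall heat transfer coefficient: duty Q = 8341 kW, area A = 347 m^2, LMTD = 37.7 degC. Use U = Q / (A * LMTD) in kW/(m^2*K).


From Q = U*A*LMTD, U = Q / (A * LMTD)
U = 8341 / (347 * 37.7) = 8341 / 13081.9 = 0.6376

0.6376 kW/(m^2*K)


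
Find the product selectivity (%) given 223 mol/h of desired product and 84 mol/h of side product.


Selectivity = desired / (desired + undesired) * 100
Total products = 223 + 84 = 307 mol/h
S = 223 / 307 * 100
= 0.7264 * 100
= 72.64 %

72.64 %


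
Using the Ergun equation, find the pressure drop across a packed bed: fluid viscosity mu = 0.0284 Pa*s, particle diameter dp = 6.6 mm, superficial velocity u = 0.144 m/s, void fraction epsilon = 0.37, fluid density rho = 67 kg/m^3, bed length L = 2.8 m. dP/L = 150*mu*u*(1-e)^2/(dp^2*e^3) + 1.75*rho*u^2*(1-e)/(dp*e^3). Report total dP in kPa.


dp = 6.6 mm = 0.0066 m
Viscous term = 150*0.0284*0.144*(1-0.37)^2 / (0.0066^2*0.37^3) = 110347
Inertial term = 1.75*67*0.144^2*(1-0.37) / (0.0066*0.37^3) = 4581.73
dP/L = 110347 + 4581.73 = 114929 Pa/m
dP = 114929 * 2.8 / 1000 = 321.8 kPa

321.8 kPa


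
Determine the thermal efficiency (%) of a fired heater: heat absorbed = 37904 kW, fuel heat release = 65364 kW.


Furnace efficiency = Q_absorbed / Q_fuel * 100
= 37904 / 65364 * 100 = 57.99

57.99 %


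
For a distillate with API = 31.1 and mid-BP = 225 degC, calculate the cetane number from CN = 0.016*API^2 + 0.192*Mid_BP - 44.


CN = 0.016 * 31.1^2 + 0.192 * 225 - 44
CN = 15.47536 + 43.2 - 44 = 14.67536

14.67536


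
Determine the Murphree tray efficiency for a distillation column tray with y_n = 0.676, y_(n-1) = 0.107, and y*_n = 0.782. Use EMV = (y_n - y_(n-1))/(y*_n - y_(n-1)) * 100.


Murphree vapor efficiency: EMV = (y_n - y_(n-1)) / (y*_n - y_(n-1)) * 100
EMV = (0.676 - 0.107) / (0.782 - 0.107) * 100 = 0.569 / 0.675 * 100 = 84.30

84.30 %


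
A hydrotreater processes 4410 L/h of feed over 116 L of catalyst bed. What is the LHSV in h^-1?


LHSV = volumetric feed rate / catalyst volume
= 4410 L/h / 116 L
= 38.02 h^-1

38.02 h^-1


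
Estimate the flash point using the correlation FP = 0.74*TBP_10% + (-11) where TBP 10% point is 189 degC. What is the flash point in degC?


FP = 0.74 * 189 + (-11) = 128.86

128.86 degC


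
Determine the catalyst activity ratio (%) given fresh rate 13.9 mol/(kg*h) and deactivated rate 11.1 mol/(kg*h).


Activity (%) = (rate_used / rate_fresh) * 100
rate_used = 11.1, rate_fresh = 13.9
= (11.1 / 13.9) * 100
= 0.7986 * 100 = 79.86

79.86 %


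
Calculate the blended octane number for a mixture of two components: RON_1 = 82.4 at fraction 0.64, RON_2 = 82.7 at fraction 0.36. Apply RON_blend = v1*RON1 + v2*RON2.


Linear blending: RON_blend = sum(vi * RONi)
Contribution 1: 0.64 * 82.4 = 52.736
Contribution 2: 0.36 * 82.7 = 29.772
RON_blend = 52.736 + 29.772 = 82.508

82.508


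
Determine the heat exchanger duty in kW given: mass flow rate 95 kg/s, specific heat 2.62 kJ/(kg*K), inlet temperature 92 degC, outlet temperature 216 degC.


Q = m_dot * cp * delta_T
delta_T = 216 - 92 = 124 K
Q = 95 * 2.62 * 124
= 248.9 * 124
= 30863.6 kW

30863.6 kW


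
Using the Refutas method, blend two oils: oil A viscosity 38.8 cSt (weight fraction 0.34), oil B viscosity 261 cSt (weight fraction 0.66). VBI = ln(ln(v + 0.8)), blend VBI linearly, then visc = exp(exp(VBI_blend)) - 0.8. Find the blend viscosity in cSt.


Refutas method: VBN_i = 14.534*ln(ln(visc_i + 0.8)) + 10.975, blended linearly by mass fraction; since VBN is linear in VBI_i = ln(ln(visc_i + 0.8)) and the fractions sum to 1, blend VBI directly: visc = exp(exp(VBI_blend)) - 0.8
VBI_1 = ln(ln(38.8 + 0.8)) = 1.30259
VBI_2 = ln(ln(261 + 0.8)) = 1.71696
VBI_blend = 0.34 * 1.30259 + 0.66 * 1.71696 = 1.57607
visc_blend = exp(exp(1.57607)) - 0.8 = 125.2

125.2 cSt


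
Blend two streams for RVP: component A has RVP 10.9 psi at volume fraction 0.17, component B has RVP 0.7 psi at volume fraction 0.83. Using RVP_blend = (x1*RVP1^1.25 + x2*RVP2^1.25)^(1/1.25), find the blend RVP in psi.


Chevron index: RVP_blend = (sum xi*RVPi^1.25)^(1/1.25)
RVP^1.25 terms: 0.17 * 10.9^1.25 + 0.83 * 0.7^1.25 = 3.89835
RVP_blend = 3.89835^(1/1.25) = 2.970

2.970 psi


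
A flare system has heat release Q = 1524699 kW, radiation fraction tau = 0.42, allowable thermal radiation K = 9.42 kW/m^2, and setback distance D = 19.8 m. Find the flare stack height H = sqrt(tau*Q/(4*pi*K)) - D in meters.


tau*Q/(4*pi*K) = 0.42 * 1524699 / (4 * pi * 9.42) = 5409.69
sqrt(5409.69) = 73.5506
H = 73.5506 - 19.8 = 53.75

53.75 m


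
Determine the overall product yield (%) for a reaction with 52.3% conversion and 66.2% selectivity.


Overall yield = conversion (%) * selectivity (%) / 100
Conversion = 52.3%, Selectivity = 66.2%
Y = 52.3 * 66.2 / 100
= 34.6226 %

34.6226 %


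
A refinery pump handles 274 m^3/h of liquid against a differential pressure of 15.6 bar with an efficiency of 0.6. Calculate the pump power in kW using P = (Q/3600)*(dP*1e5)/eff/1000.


Q = 274 / 3600 = 0.0761111 m^3/s
P = 0.0761111 * (15.6 * 1e5) / 0.6 / 1000 = 197.9

197.9 kW


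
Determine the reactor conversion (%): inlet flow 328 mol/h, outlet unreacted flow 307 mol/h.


X = (F_in - F_out) / F_in * 100
Moles reacted = 328 - 307 = 21
X = 21 / 328 * 100
= 0.06402 * 100
= 6.402 %

6.402 %


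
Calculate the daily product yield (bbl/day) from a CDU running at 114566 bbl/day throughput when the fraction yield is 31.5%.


Crude throughput = 114566 bbl/day
Fraction yield = 31.5%
yield = throughput * fraction / 100
yield = 114566 * 31.5 / 100 = 36088.29

36088.29 bbl/day


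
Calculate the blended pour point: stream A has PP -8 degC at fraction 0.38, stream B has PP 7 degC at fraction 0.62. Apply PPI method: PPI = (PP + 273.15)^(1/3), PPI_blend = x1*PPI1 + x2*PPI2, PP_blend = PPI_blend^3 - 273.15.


PPI_1 = (-8 + 273.15)^(1/3) = 6.42437
PPI_2 = (7 + 273.15)^(1/3) = 6.543301
PPI_blend = 0.38 * 6.42437 + 0.62 * 6.543301 = 6.498107
PP_blend = 6.498107^3 - 273.15 = 274.3851 - 273.15 = 1.24

1.24 degC


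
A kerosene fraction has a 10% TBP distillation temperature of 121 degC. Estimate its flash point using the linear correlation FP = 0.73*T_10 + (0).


FP = 0.73 * 121 + (0) = 88.33

88.33 degC


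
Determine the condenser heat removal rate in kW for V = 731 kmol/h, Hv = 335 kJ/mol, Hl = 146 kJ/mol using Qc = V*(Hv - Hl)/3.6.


Qc = 731 * (335 - 146) / 3.6 = 731 * 189 / 3.6 = 38380

38380 kW


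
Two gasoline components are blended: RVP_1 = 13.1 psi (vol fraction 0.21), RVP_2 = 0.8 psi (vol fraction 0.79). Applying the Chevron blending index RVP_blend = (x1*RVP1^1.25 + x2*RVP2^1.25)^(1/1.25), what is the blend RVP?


Chevron index: RVP_blend = (sum xi*RVPi^1.25)^(1/1.25)
RVP^1.25 terms: 0.21 * 13.1^1.25 + 0.79 * 0.8^1.25 = 5.8314
RVP_blend = 5.8314^(1/1.25) = 4.098

4.098 psi


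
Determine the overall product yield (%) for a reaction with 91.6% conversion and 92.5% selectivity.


Overall yield = conversion (%) * selectivity (%) / 100
Conversion = 91.6%, Selectivity = 92.5%
Y = 91.6 * 92.5 / 100
= 84.73 %

84.73 %


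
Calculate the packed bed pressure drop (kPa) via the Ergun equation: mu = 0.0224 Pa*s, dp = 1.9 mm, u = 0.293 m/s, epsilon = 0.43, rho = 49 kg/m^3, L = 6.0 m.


dp = 1.9 mm = 0.0019 m
Viscous term = 150*0.0224*0.293*(1-0.43)^2 / (0.0019^2*0.43^3) = 1114410
Inertial term = 1.75*49*0.293^2*(1-0.43) / (0.0019*0.43^3) = 27777
dP/L = 1114410 + 27777 = 1142190 Pa/m
dP = 1142190 * 6.0 / 1000 = 6853 kPa

6853 kPa


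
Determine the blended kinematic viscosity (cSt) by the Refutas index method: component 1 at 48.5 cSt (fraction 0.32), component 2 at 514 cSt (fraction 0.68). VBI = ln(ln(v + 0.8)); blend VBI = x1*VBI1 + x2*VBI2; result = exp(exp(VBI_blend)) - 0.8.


Refutas method: VBN_i = 14.534*ln(ln(visc_i + 0.8)) + 10.975, blended linearly by mass fraction; since VBN is linear in VBI_i = ln(ln(visc_i + 0.8)) and the fractions sum to 1, blend VBI directly: visc = exp(exp(VBI_blend)) - 0.8
VBI_1 = ln(ln(48.5 + 0.8)) = 1.36044
VBI_2 = ln(ln(514 + 0.8)) = 1.83159
VBI_blend = 0.32 * 1.36044 + 0.68 * 1.83159 = 1.68082
visc_blend = exp(exp(1.68082)) - 0.8 = 214.1

214.1 cSt


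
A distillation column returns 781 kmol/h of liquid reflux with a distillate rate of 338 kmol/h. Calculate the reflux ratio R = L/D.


Reflux ratio definition: R = L / D (liquid returned / distillate withdrawn)
L = 781 kmol/h, D = 338 kmol/h
R = 781 / 338 = 2.311

2.311


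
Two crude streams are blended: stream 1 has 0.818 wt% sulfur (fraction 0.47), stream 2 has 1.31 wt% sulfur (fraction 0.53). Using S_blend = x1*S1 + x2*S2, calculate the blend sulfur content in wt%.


Linear sulfur blending: S_blend = x1*S1 + x2*S2
Contribution 1: 0.47 * 0.818 = 0.38446 wt%
Contribution 2: 0.53 * 1.31 = 0.6943 wt%
S_blend = 0.38446 + 0.6943 = 1.07876

1.07876 wt%


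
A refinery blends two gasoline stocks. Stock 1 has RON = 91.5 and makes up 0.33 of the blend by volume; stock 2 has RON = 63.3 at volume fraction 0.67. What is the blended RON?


Linear blending: RON_blend = sum(vi * RONi)
Contribution 1: 0.33 * 91.5 = 30.195
Contribution 2: 0.67 * 63.3 = 42.411
RON_blend = 30.195 + 42.411 = 72.606

72.606


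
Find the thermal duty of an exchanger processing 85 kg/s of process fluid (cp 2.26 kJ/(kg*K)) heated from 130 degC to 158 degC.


Q = m_dot * cp * delta_T
delta_T = 158 - 130 = 28 K
Q = 85 * 2.26 * 28
= 192.1 * 28
= 5378.8 kW

5378.8 kW


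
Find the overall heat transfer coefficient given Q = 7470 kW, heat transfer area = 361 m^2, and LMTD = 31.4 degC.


From Q = U*A*LMTD, U = Q / (A * LMTD)
U = 7470 / (361 * 31.4) = 7470 / 11335.4 = 0.6590

0.6590 kW/(m^2*K)


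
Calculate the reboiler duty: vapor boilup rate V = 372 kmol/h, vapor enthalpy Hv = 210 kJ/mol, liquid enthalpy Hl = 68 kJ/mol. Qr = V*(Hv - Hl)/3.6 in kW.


Qr = 372 * (210 - 68) / 3.6 = 372 * 142 / 3.6 = 14670

14670 kW


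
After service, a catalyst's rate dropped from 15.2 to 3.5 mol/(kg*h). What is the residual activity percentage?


Activity (%) = (rate_used / rate_fresh) * 100
rate_used = 3.5, rate_fresh = 15.2
= (3.5 / 15.2) * 100
= 0.2303 * 100 = 23.03

23.03 %


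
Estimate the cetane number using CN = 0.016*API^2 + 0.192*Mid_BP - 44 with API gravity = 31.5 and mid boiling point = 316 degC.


CN = 0.016 * 31.5^2 + 0.192 * 316 - 44
CN = 15.876 + 60.672 - 44 = 32.548

32.548


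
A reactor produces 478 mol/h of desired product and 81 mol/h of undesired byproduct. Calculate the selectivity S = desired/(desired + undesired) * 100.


Selectivity = desired / (desired + undesired) * 100
Total products = 478 + 81 = 559 mol/h
S = 478 / 559 * 100
= 0.8551 * 100
= 85.51 %

85.51 %


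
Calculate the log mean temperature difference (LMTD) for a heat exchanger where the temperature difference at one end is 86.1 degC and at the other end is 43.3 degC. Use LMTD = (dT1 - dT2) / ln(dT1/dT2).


LMTD = (dT1 - dT2) / ln(dT1/dT2)
= (86.1 - 43.3) / ln(86.1 / 43.3) = 42.8 / 0.687357 = 62.27

62.27 degC


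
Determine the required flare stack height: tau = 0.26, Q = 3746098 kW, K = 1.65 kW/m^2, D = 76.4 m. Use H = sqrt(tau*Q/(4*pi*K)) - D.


tau*Q/(4*pi*K) = 0.26 * 3746098 / (4 * pi * 1.65) = 46974.1
sqrt(46974.1) = 216.735
H = 216.735 - 76.4 = 140.3

140.3 m


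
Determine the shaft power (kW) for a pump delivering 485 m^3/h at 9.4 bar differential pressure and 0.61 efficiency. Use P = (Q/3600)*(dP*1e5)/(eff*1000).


Q = 485 / 3600 = 0.134722 m^3/s
P = 0.134722 * (9.4 * 1e5) / 0.61 / 1000 = 207.6

207.6 kW


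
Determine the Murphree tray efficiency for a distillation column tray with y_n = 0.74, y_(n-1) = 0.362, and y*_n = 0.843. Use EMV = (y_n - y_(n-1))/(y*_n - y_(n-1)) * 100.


Murphree vapor efficiency: EMV = (y_n - y_(n-1)) / (y*_n - y_(n-1)) * 100
EMV = (0.74 - 0.362) / (0.843 - 0.362) * 100 = 0.378 / 0.481 * 100 = 78.59

78.59 %


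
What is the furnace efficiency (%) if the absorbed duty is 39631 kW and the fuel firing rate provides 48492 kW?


Furnace efficiency = Q_absorbed / Q_fuel * 100
= 39631 / 48492 * 100 = 81.73

81.73 %


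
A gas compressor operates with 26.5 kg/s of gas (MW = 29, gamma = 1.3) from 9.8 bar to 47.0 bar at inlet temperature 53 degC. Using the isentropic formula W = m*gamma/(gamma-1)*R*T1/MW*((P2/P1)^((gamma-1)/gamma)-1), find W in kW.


Isentropic work: W = m*(gamma/(gamma-1))*(R*T1/MW)*((P2/P1)^((gamma-1)/gamma) - 1)
T1 = 53 + 273.15 = 326.15 K
Pressure ratio = 47.0 / 9.8 = 4.79592
Exponent = (1.3 - 1)/1.3 = 0.230769
(P2/P1)^exp - 1 = 4.79592^0.230769 - 1 = 0.4359
W = 26.5 * 1.3 / 0.3 * 8.314 * 326.15 / 29 * 0.4359 = 4680

4680 kW


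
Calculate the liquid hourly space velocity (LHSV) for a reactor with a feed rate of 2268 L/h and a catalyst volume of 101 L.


LHSV = volumetric feed rate / catalyst volume
= 2268 L/h / 101 L
= 22.46 h^-1

22.46 h^-1


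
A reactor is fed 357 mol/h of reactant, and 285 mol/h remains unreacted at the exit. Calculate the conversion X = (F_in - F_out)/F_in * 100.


X = (F_in - F_out) / F_in * 100
Moles reacted = 357 - 285 = 72
X = 72 / 357 * 100
= 0.2017 * 100
= 20.17 %

20.17 %


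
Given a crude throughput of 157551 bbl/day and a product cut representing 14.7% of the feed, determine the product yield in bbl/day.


Crude throughput = 157551 bbl/day
Fraction yield = 14.7%
yield = throughput * fraction / 100
yield = 157551 * 14.7 / 100 = 23159.997

23159.997 bbl/day


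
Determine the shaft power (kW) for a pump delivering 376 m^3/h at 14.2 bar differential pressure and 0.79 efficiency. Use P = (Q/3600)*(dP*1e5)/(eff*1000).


Q = 376 / 3600 = 0.104444 m^3/s
P = 0.104444 * (14.2 * 1e5) / 0.79 / 1000 = 187.7

187.7 kW


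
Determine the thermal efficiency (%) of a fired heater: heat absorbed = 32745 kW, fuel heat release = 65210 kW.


Furnace efficiency = Q_absorbed / Q_fuel * 100
= 32745 / 65210 * 100 = 50.21

50.21 %


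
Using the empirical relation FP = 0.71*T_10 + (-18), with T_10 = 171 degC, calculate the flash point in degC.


FP = 0.71 * 171 + (-18) = 103.41

103.41 degC


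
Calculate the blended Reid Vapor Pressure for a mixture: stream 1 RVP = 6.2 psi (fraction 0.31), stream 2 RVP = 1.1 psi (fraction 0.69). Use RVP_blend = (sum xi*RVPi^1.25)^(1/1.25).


Chevron index: RVP_blend = (sum xi*RVPi^1.25)^(1/1.25)
RVP^1.25 terms: 0.31 * 6.2^1.25 + 0.69 * 1.1^1.25 = 3.81015
RVP_blend = 3.81015^(1/1.25) = 2.916

2.916 psi


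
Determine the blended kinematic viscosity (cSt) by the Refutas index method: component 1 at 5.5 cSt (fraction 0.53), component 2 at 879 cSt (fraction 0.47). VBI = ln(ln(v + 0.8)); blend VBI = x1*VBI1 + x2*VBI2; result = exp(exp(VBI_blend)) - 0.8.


Refutas method: VBN_i = 14.534*ln(ln(visc_i + 0.8)) + 10.975, blended linearly by mass fraction; since VBN is linear in VBI_i = ln(ln(visc_i + 0.8)) and the fractions sum to 1, blend VBI directly: visc = exp(exp(VBI_blend)) - 0.8
VBI_1 = ln(ln(5.5 + 0.8)) = 0.610064
VBI_2 = ln(ln(879 + 0.8)) = 1.91393
VBI_blend = 0.53 * 0.610064 + 0.47 * 1.91393 = 1.22288
visc_blend = exp(exp(1.22288)) - 0.8 = 29.07

29.07 cSt


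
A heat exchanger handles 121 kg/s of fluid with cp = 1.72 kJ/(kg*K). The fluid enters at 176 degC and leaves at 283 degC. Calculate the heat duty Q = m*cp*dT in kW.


Q = m_dot * cp * delta_T
delta_T = 283 - 176 = 107 K
Q = 121 * 1.72 * 107
= 208.12 * 107
= 22268.84 kW

22268.84 kW


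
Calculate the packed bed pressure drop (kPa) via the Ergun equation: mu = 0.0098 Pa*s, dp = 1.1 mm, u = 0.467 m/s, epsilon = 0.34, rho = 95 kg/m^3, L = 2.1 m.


dp = 1.1 mm = 0.0011 m
Viscous term = 150*0.0098*0.467*(1-0.34)^2 / (0.0011^2*0.34^3) = 6287820
Inertial term = 1.75*95*0.467^2*(1-0.34) / (0.0011*0.34^3) = 553490
dP/L = 6287820 + 553490 = 6841310 Pa/m
dP = 6841310 * 2.1 / 1000 = 14370 kPa

14370 kPa


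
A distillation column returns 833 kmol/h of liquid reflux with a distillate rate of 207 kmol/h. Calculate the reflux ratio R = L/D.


Reflux ratio definition: R = L / D (liquid returned / distillate withdrawn)
L = 833 kmol/h, D = 207 kmol/h
R = 833 / 207 = 4.024

4.024


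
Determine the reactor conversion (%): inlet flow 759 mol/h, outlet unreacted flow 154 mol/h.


X = (F_in - F_out) / F_in * 100
Moles reacted = 759 - 154 = 605
X = 605 / 759 * 100
= 0.7971 * 100
= 79.71 %

79.71 %


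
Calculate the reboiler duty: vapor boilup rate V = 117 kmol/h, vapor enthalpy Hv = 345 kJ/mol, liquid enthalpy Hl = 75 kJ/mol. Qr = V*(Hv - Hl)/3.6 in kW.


Qr = 117 * (345 - 75) / 3.6 = 117 * 270 / 3.6 = 8775

8775 kW


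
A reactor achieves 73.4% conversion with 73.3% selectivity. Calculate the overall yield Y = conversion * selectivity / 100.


Overall yield = conversion (%) * selectivity (%) / 100
Conversion = 73.4%, Selectivity = 73.3%
Y = 73.4 * 73.3 / 100
= 53.8022 %

53.8022 %


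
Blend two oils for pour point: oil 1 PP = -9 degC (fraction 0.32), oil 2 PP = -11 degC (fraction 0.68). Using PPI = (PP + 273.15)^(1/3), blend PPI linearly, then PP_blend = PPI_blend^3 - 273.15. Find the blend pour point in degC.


PPI_1 = (-9 + 273.15)^(1/3) = 6.416283
PPI_2 = (-11 + 273.15)^(1/3) = 6.400049
PPI_blend = 0.32 * 6.416283 + 0.68 * 6.400049 = 6.405244
PP_blend = 6.405244^3 - 273.15 = 262.7889 - 273.15 = -10.36

-10.36 degC


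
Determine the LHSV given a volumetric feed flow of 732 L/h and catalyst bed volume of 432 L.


LHSV = volumetric feed rate / catalyst volume
= 732 L/h / 432 L
= 1.694 h^-1

1.694 h^-1


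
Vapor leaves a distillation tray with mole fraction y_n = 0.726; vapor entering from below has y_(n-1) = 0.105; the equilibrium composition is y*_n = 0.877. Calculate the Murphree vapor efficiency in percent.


Murphree vapor efficiency: EMV = (y_n - y_(n-1)) / (y*_n - y_(n-1)) * 100
EMV = (0.726 - 0.105) / (0.877 - 0.105) * 100 = 0.621 / 0.772 * 100 = 80.44

80.44 %


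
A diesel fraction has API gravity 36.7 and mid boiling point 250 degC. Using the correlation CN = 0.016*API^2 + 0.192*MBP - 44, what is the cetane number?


CN = 0.016 * 36.7^2 + 0.192 * 250 - 44
CN = 21.55024 + 48 - 44 = 25.55024

25.55024


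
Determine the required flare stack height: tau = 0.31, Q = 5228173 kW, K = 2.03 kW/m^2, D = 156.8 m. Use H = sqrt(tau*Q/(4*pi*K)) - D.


tau*Q/(4*pi*K) = 0.31 * 5228173 / (4 * pi * 2.03) = 63533.9
sqrt(63533.9) = 252.059
H = 252.059 - 156.8 = 95.26

95.26 m


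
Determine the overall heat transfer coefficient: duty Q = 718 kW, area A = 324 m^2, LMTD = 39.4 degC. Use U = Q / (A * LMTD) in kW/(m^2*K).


From Q = U*A*LMTD, U = Q / (A * LMTD)
U = 718 / (324 * 39.4) = 718 / 12765.6 = 0.05624

0.05624 kW/(m^2*K)


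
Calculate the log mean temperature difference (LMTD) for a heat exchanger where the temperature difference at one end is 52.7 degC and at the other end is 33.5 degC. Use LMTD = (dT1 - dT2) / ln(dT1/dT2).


LMTD = (dT1 - dT2) / ln(dT1/dT2)
= (52.7 - 33.5) / ln(52.7 / 33.5) = 19.2 / 0.45307 = 42.38

42.38 degC


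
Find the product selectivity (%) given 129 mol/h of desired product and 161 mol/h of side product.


Selectivity = desired / (desired + undesired) * 100
Total products = 129 + 161 = 290 mol/h
S = 129 / 290 * 100
= 0.4448 * 100
= 44.48 %

44.48 %


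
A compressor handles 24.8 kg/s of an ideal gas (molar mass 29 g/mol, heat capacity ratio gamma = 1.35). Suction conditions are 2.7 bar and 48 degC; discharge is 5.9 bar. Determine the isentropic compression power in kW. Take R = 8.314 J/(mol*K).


Isentropic work: W = m*(gamma/(gamma-1))*(R*T1/MW)*((P2/P1)^((gamma-1)/gamma) - 1)
T1 = 48 + 273.15 = 321.15 K
Pressure ratio = 5.9 / 2.7 = 2.18519
Exponent = (1.35 - 1)/1.35 = 0.259259
(P2/P1)^exp - 1 = 2.18519^0.259259 - 1 = 0.22466
W = 24.8 * 1.35 / 0.35 * 8.314 * 321.15 / 29 * 0.22466 = 1979

1979 kW


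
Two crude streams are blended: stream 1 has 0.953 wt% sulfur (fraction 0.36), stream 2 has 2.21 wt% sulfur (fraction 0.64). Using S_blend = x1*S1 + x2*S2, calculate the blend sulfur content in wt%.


Linear sulfur blending: S_blend = x1*S1 + x2*S2
Contribution 1: 0.36 * 0.953 = 0.34308 wt%
Contribution 2: 0.64 * 2.21 = 1.4144 wt%
S_blend = 0.34308 + 1.4144 = 1.75748

1.75748 wt%


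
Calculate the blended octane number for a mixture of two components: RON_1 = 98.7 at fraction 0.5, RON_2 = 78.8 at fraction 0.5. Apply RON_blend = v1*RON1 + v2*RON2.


Linear blending: RON_blend = sum(vi * RONi)
Contribution 1: 0.5 * 98.7 = 49.35
Contribution 2: 0.5 * 78.8 = 39.4
RON_blend = 49.35 + 39.4 = 88.75

88.75


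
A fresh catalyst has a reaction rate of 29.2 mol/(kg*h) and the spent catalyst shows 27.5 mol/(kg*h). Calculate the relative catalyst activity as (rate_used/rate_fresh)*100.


Activity (%) = (rate_used / rate_fresh) * 100
rate_used = 27.5, rate_fresh = 29.2
= (27.5 / 29.2) * 100
= 0.9418 * 100 = 94.18

94.18 %


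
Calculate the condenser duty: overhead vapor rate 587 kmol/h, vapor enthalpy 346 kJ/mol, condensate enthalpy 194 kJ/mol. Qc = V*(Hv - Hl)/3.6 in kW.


Qc = 587 * (346 - 194) / 3.6 = 587 * 152 / 3.6 = 24780

24780 kW


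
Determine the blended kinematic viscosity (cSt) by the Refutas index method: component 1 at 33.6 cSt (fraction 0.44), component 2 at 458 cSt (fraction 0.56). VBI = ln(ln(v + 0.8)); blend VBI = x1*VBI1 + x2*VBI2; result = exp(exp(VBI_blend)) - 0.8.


Refutas method: VBN_i = 14.534*ln(ln(visc_i + 0.8)) + 10.975, blended linearly by mass fraction; since VBN is linear in VBI_i = ln(ln(visc_i + 0.8)) and the fractions sum to 1, blend VBI directly: visc = exp(exp(VBI_blend)) - 0.8
VBI_1 = ln(ln(33.6 + 0.8)) = 1.26358
VBI_2 = ln(ln(458 + 0.8)) = 1.81297
VBI_blend = 0.44 * 1.26358 + 0.56 * 1.81297 = 1.57124
visc_blend = exp(exp(1.57124)) - 0.8 = 122.3

122.3 cSt


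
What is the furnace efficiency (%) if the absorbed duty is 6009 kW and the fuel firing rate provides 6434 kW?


Furnace efficiency = Q_absorbed / Q_fuel * 100
= 6009 / 6434 * 100 = 93.39

93.39 %


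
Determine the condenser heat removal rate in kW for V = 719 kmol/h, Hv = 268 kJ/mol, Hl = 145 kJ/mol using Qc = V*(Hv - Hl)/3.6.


Qc = 719 * (268 - 145) / 3.6 = 719 * 123 / 3.6 = 24570

24570 kW


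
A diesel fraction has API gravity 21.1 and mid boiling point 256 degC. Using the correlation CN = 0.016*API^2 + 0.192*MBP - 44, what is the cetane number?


CN = 0.016 * 21.1^2 + 0.192 * 256 - 44
CN = 7.12336 + 49.152 - 44 = 12.27536

12.27536


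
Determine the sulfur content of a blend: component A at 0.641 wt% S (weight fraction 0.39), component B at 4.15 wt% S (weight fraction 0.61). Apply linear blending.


Linear sulfur blending: S_blend = x1*S1 + x2*S2
Contribution 1: 0.39 * 0.641 = 0.24999 wt%
Contribution 2: 0.61 * 4.15 = 2.5315 wt%
S_blend = 0.24999 + 2.5315 = 2.78149

2.78149 wt%


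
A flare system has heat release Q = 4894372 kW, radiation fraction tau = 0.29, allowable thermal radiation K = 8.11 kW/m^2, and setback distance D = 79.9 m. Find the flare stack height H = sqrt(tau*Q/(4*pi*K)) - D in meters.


tau*Q/(4*pi*K) = 0.29 * 4894372 / (4 * pi * 8.11) = 13927.2
sqrt(13927.2) = 118.014
H = 118.014 - 79.9 = 38.11

38.11 m


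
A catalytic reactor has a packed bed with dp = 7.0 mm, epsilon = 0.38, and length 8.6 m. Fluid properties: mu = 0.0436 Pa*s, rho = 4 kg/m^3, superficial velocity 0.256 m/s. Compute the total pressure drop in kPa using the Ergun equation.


dp = 7.0 mm = 0.007 m
Viscous term = 150*0.0436*0.256*(1-0.38)^2 / (0.007^2*0.38^3) = 239361
Inertial term = 1.75*4*0.256^2*(1-0.38) / (0.007*0.38^3) = 740.493
dP/L = 239361 + 740.493 = 240101 Pa/m
dP = 240101 * 8.6 / 1000 = 2065 kPa

2065 kPa


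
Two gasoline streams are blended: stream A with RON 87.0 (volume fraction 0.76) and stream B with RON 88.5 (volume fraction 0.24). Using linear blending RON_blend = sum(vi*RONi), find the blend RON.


Linear blending: RON_blend = sum(vi * RONi)
Contribution 1: 0.76 * 87.0 = 66.12
Contribution 2: 0.24 * 88.5 = 21.24
RON_blend = 66.12 + 21.24 = 87.36

87.36


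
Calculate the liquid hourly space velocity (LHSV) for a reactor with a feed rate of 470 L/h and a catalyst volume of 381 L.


LHSV = volumetric feed rate / catalyst volume
= 470 L/h / 381 L
= 1.234 h^-1

1.234 h^-1


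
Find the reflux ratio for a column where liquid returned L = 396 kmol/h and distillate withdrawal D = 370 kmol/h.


Reflux ratio definition: R = L / D (liquid returned / distillate withdrawn)
L = 396 kmol/h, D = 370 kmol/h
R = 396 / 370 = 1.070

1.070


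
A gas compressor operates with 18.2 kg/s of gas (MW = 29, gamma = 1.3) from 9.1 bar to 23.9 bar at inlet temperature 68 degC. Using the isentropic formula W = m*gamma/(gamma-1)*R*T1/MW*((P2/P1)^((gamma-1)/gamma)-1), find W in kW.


Isentropic work: W = m*(gamma/(gamma-1))*(R*T1/MW)*((P2/P1)^((gamma-1)/gamma) - 1)
T1 = 68 + 273.15 = 341.15 K
Pressure ratio = 23.9 / 9.1 = 2.62637
Exponent = (1.3 - 1)/1.3 = 0.230769
(P2/P1)^exp - 1 = 2.62637^0.230769 - 1 = 0.24961
W = 18.2 * 1.3 / 0.3 * 8.314 * 341.15 / 29 * 0.24961 = 1925

1925 kW


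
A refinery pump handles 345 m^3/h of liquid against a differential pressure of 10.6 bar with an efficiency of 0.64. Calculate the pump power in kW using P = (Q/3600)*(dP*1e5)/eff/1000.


Q = 345 / 3600 = 0.0958333 m^3/s
P = 0.0958333 * (10.6 * 1e5) / 0.64 / 1000 = 158.7

158.7 kW
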